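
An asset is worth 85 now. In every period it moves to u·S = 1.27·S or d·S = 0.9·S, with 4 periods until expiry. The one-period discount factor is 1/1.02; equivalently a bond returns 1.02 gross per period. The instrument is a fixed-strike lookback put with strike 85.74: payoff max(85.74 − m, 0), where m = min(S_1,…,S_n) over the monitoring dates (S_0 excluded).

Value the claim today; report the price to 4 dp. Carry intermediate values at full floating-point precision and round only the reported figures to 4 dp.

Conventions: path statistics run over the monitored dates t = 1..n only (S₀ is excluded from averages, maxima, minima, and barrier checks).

No-arbitrage gives p* = (R−d)/(u−d) = 0.3243: enumerate every path, weight its payoff by its p*-probability, and discount by R^4.
Enumerate all 2^4 = 16 price paths (U = up ×1.27, D = down ×0.9); each path with k up-moves has probability p*^k·(1−p*)^(4−k).
DDDD: m=55.7685, payoff=29.9715, prob=0.208427
UDDD: m=78.6955, payoff=7.0445, prob=0.100045
DUDD: m=76.5000, payoff=9.2400, prob=0.100045
UUDD: m=107.9500, payoff=0.0000, prob=0.048021
DDUD: m=68.8500, payoff=16.8900, prob=0.100045
UDUD: m=97.1550, payoff=0.0000, prob=0.048021
DUUD: m=76.5000, payoff=9.2400, prob=0.048021
UUUD: m=107.9500, payoff=0.0000, prob=0.023050
DDDU: m=61.9650, payoff=23.7750, prob=0.100045
UDDU: m=87.4395, payoff=0.0000, prob=0.048021
DUDU: m=76.5000, payoff=9.2400, prob=0.048021
UUDU: m=107.9500, payoff=0.0000, prob=0.023050
DDUU: m=68.8500, payoff=16.8900, prob=0.048021
UDUU: m=97.1550, payoff=0.0000, prob=0.023050
DUUU: m=76.5000, payoff=9.2400, prob=0.023050
UUUU: m=107.9500, payoff=0.0000, prob=0.011064
Price = Σ prob·payoff / R^4 = 13.855857 / 1.082432 = 12.8007

price = 12.8007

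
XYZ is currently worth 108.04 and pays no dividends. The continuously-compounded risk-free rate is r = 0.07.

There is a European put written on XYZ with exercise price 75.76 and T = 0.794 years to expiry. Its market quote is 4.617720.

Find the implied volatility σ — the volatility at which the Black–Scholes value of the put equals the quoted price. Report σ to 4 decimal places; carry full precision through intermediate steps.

sigma = 0.5432

At σ = 0.5432 the Black–Scholes value reproduces the quote:
σ√T = 0.5432·√0.794 = 0.484027
d₁ = (ln(S/K) + (r+σ²/2)T) / (σ√T) = (ln(108.04/75.76) + (0.07+0.5432²/2)·0.794) / 0.484027 = (0.354931 + 0.172721) / 0.484027 = 1.090129
d₂ = d₁ − σ√T = 1.090129 − 0.484027 = 0.606102
e^{−rT} = 0.945936
N(−d₁) = 0.137828,  N(−d₂) = 0.272224
V = K·e^{−rT}·N(−d₂) − S·N(−d₁) = 19.508675 − 14.890955 = 4.617720 (the observed quote) — the price is monotone increasing in volatility, hence this σ is the only solution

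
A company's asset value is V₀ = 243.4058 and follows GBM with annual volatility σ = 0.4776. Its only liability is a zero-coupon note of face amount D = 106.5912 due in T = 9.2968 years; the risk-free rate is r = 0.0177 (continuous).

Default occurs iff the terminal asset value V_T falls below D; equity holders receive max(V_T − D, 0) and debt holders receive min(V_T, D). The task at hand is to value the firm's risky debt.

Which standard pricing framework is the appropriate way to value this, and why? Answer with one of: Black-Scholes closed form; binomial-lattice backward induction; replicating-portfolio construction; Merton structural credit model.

Key observation: the asked-for credit quantity lives on the firm's capital structure — asset value, asset volatility, debt face 106.5912 — which is the structural model's domain.

framework: Merton structural credit model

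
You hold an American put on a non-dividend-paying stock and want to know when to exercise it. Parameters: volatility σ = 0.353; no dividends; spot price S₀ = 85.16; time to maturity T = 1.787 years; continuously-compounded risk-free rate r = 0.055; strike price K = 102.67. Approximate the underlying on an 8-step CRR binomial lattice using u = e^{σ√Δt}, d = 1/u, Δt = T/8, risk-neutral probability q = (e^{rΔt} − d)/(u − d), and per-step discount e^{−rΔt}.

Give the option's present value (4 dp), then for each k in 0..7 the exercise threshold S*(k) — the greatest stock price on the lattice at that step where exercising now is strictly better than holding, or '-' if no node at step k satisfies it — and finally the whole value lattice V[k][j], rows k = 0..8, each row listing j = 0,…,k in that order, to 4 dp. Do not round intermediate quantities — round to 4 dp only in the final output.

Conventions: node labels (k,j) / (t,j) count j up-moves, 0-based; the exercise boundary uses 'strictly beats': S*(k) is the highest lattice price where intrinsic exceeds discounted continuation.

price = 23.3666
boundary = - - 60.9990 51.6258 60.9990 72.0741 60.9990 72.0741
tree:
23.3666
31.6860 15.4712
41.6710 22.3009 8.8970
51.0442 31.0782 13.9123 4.0078
58.9772 41.6710 21.0584 6.9768 1.0819
65.6911 51.0442 30.5959 11.8641 2.1701 0.0000
71.3734 58.9772 41.6710 19.5252 4.3526 0.0000 0.0000
76.1825 65.6911 51.0442 30.5959 8.7300 0.0000 0.0000 0.0000
80.2526 71.3734 58.9772 41.6710 17.5100 0.0000 0.0000 0.0000 0.0000

Δt=0.22337, u=1.18156, d=0.84634, q=0.49526, disc=e^(-rΔt)=0.98779
k=8 terminal: V=max(K-S,0) → 80.2526 71.3734 58.9772 41.6710 17.5100 0.0000 0.0000 0.0000 0.0000
k=7: j=0 S=26.4875 intr=76.1825 cont=74.9288 V=76.1825[EX]; j=1 S=36.9789 intr=65.6911 cont=64.4374 V=65.6911[EX]; j=2 S=51.6258 intr=51.0442 cont=49.7906 V=51.0442[EX]; j=3 S=72.0741 intr=30.5959 cont=29.3422 V=30.5959[EX]; j=4 S=100.6218 intr=2.0482 cont=8.7300 V=8.7300[hold]; j=5 S=140.4768 intr=0.0000 cont=0.0000 V=0.0000[hold]; j=6 S=196.1179 intr=0.0000 cont=0.0000 V=0.0000[hold]; j=7 S=273.7978 intr=0.0000 cont=0.0000 V=0.0000[hold]  S*(7)=72.0741
k=6: j=0 S=31.2966 intr=71.3734 cont=70.1197 V=71.3734[EX]; j=1 S=43.6928 intr=58.9772 cont=57.7235 V=58.9772[EX]; j=2 S=60.9990 intr=41.6710 cont=40.4173 V=41.6710[EX]; j=3 S=85.1600 intr=17.5100 cont=19.5252 V=19.5252[hold]; j=4 S=118.8908 intr=0.0000 cont=4.3526 V=4.3526[hold]; j=5 S=165.9820 intr=0.0000 cont=0.0000 V=0.0000[hold]; j=6 S=231.7254 intr=0.0000 cont=0.0000 V=0.0000[hold]  S*(6)=60.9990
k=5: j=0 S=36.9789 intr=65.6911 cont=64.4374 V=65.6911[EX]; j=1 S=51.6258 intr=51.0442 cont=49.7906 V=51.0442[EX]; j=2 S=72.0741 intr=30.5959 cont=30.3281 V=30.5959[EX]; j=3 S=100.6218 intr=2.0482 cont=11.8641 V=11.8641[hold]; j=4 S=140.4768 intr=0.0000 cont=2.1701 V=2.1701[hold]; j=5 S=196.1179 intr=0.0000 cont=0.0000 V=0.0000[hold]  S*(5)=72.0741
k=4: j=0 S=43.6928 intr=58.9772 cont=57.7235 V=58.9772[EX]; j=1 S=60.9990 intr=41.6710 cont=40.4173 V=41.6710[EX]; j=2 S=85.1600 intr=17.5100 cont=21.0584 V=21.0584[hold]; j=3 S=118.8908 intr=0.0000 cont=6.9768 V=6.9768[hold]; j=4 S=165.9820 intr=0.0000 cont=1.0819 V=1.0819[hold]  S*(4)=60.9990
k=3: j=0 S=51.6258 intr=51.0442 cont=49.7906 V=51.0442[EX]; j=1 S=72.0741 intr=30.5959 cont=31.0782 V=31.0782[hold]; j=2 S=100.6218 intr=2.0482 cont=13.9123 V=13.9123[hold]; j=3 S=140.4768 intr=0.0000 cont=4.0078 V=4.0078[hold]  S*(3)=51.6258
k=2: j=0 S=60.9990 intr=41.6710 cont=40.6533 V=41.6710[EX]; j=1 S=85.1600 intr=17.5100 cont=22.3009 V=22.3009[hold]; j=2 S=118.8908 intr=0.0000 cont=8.8970 V=8.8970[hold]  S*(2)=60.9990
k=1: j=0 S=72.0741 intr=30.5959 cont=31.6860 V=31.6860[hold]; j=1 S=100.6218 intr=2.0482 cont=15.4712 V=15.4712[hold]  S*(1)=-
k=0: j=0 S=85.1600 intr=17.5100 cont=23.3666 V=23.3666[hold]  S*(0)=-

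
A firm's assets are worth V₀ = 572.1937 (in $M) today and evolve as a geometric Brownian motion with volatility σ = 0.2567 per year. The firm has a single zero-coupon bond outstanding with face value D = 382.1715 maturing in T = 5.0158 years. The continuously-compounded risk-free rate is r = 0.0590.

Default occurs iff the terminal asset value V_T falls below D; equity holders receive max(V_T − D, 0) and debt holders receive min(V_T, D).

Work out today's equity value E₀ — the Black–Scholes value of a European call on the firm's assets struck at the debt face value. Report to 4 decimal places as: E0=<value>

With assets at 572.1937 and a single debt payment of 382.1715 at 5.0158 years:
d₁ = [ln(V₀/D) + (r + σ²/2)T] / (σ√T)
   = [ln(572.1937/382.1715) + (0.0590 + 0.5·0.2567²)·5.0158] / (0.2567·√5.0158)
   = [0.403608 + 0.461190] / 0.574905 = 1.504246
d₂ = d₁ − σ√T = 1.504246 − 0.574905 = 0.929341
N(d₁) = 0.933741,  N(d₂) = 0.823644,  e^(−rT) = 0.743838
E₀ = V₀·N(d₁) − D·e^(−rT)·N(d₂)
   = 572.1937·0.933741 − 382.1715·0.743838·0.823644 = 300.140482

E0=300.1405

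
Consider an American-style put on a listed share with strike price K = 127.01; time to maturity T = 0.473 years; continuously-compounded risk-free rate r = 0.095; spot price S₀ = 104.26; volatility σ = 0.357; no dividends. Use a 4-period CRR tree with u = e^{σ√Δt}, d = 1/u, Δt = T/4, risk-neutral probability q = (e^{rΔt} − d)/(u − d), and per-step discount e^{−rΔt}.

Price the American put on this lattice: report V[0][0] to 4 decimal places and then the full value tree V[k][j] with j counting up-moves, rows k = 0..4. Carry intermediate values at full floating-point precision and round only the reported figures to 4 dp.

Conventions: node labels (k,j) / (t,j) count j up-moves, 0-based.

Δt=0.11825  u=1.13062  d=0.88447  q=0.51524  discount=0.98883
step 4 (expiry): payoffs max(K−S,0) = 63.2048 45.4482 22.7500 0.0000 0.0000
k=3: (k=3,j=0): S=72.1392, K−S=54.8708, hold=53.4520 ⇒ V=54.8708 exercise | (k=3,j=1): S=92.2151, K−S=34.7949, hold=33.3760 ⇒ V=34.7949 exercise | (k=3,j=2): S=117.8781, K−S=9.1319, hold=10.9050 ⇒ V=10.9050 continue | (k=3,j=3): S=150.6829, K−S=0.0000, hold=0.0000 ⇒ V=0.0000 continue
k=2: (k=2,j=0): S=81.5618, K−S=45.4482, hold=44.0294 ⇒ V=45.4482 exercise | (k=2,j=1): S=104.2600, K−S=22.7500, hold=22.2346 ⇒ V=22.7500 exercise | (k=2,j=2): S=133.2750, K−S=0.0000, hold=5.2272 ⇒ V=5.2272 continue
k=1: (k=1,j=0): S=92.2151, K−S=34.7949, hold=33.3760 ⇒ V=34.7949 exercise | (k=1,j=1): S=117.8781, K−S=9.1319, hold=13.5682 ⇒ V=13.5682 continue
k=0: (k=0,j=0): S=104.2600, K−S=22.7500, hold=23.5914 ⇒ V=23.5914 continue

price = 23.5914
tree:
23.5914
34.7949 13.5682
45.4482 22.7500 5.2272
54.8708 34.7949 10.9050 0.0000
63.2048 45.4482 22.7500 0.0000 0.0000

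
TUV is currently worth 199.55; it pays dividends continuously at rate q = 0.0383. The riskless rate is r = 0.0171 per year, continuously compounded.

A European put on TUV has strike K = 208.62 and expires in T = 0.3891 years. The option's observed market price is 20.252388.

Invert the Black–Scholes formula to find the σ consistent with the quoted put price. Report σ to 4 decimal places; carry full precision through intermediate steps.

sigma = 0.2852

At σ = 0.2852 the Black–Scholes value reproduces the quote:
σ√T = 0.2852·√0.3891 = 0.177902
d₁ = (ln(S/K) + (r−q+σ²/2)T) / (σ√T) = (ln(199.55/208.62) + (0.0171−0.0383+0.2852²/2)·0.3891) / 0.177902 = (-0.044450 + 0.007576) / 0.177902 = -0.207272
d₂ = d₁ − σ√T = -0.207272 − 0.177902 = -0.385173
e^{−rT} = 0.993368
e^{−qT} = 0.985208
N(−d₁) = 0.582101,  N(−d₂) = 0.649946
V = K·e^{−rT}·N(−d₂) − S·e^{−qT}·N(−d₁) = 134.692459 − 114.440070 = 20.252388 (matching the quote); vega is positive throughout, so no other σ reproduces this price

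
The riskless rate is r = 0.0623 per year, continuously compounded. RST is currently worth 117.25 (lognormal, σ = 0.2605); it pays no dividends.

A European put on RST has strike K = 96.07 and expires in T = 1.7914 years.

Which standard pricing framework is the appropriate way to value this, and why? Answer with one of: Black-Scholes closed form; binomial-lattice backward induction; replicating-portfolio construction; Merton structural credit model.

Key observation: the instrument is a plain European put (strike 96.07) on a lognormal asset; the exact continuous-time formula applies directly.

framework: Black-Scholes closed form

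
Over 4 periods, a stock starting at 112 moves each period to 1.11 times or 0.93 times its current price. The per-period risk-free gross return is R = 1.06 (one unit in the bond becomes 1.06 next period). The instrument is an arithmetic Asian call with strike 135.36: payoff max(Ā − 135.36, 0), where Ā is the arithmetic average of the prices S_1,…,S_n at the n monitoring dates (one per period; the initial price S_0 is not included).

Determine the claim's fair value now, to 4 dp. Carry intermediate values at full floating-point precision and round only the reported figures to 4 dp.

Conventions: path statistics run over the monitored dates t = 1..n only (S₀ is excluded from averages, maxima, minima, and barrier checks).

price = 2.7165

Set p* = 0.7222 (from d < R < u); the path-dependent value is the discounted p*-expectation over all price paths.
Enumerate all 2^4 = 16 price paths (U = up ×1.11, D = down ×0.93); each path with k up-moves has probability p*^k·(1−p*)^(4−k).
DDDD: Ā=93.7247, payoff=0.0000, prob=0.005954
UDDD: Ā=111.8649, payoff=0.0000, prob=0.015480
DUDD: Ā=106.8249, payoff=0.0000, prob=0.015480
UUDD: Ā=127.5007, payoff=0.0000, prob=0.040247
DDUD: Ā=102.1377, payoff=0.0000, prob=0.015480
UDUD: Ā=121.9063, payoff=0.0000, prob=0.040247
DUUD: Ā=116.8663, payoff=0.0000, prob=0.040247
UUUD: Ā=139.4856, payoff=4.1256, prob=0.104643
DDDU: Ā=97.7786, payoff=0.0000, prob=0.015480
UDDU: Ā=116.7035, payoff=0.0000, prob=0.040247
DUDU: Ā=111.6635, payoff=0.0000, prob=0.040247
UUDU: Ā=133.2758, payoff=0.0000, prob=0.104643
DDUU: Ā=106.9763, payoff=0.0000, prob=0.040247
UDUU: Ā=127.6814, payoff=0.0000, prob=0.104643
DUUU: Ā=122.6414, payoff=0.0000, prob=0.104643
UUUU: Ā=146.3784, payoff=11.0184, prob=0.272072
Price = Σ prob·payoff / R^4 = 3.429519 / 1.262477 = 2.7165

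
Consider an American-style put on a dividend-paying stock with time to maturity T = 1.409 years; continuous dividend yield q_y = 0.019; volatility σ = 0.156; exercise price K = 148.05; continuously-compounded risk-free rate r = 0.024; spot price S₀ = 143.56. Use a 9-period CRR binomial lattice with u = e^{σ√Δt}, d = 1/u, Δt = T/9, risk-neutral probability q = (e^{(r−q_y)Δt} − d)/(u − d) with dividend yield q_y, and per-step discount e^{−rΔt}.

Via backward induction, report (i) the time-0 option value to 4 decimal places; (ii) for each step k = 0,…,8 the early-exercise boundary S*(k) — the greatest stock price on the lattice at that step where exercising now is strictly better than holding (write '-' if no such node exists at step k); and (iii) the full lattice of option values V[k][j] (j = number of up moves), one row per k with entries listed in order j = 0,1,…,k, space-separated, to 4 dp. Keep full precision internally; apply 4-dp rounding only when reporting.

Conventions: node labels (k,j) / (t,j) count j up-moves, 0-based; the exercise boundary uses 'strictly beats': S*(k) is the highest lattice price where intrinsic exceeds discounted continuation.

price = 12.5310
boundary = - - - - 112.1519 119.2926 112.1519 119.2926 126.8879
tree:
12.5310
17.0749 7.9151
22.5944 11.4819 4.2769
28.9605 16.1659 6.7127 1.7838
35.8981 21.9881 10.2520 3.0937 0.4391
42.6113 28.7574 15.1367 5.2652 0.8657 0.0000
48.9227 35.8981 21.4215 8.7354 1.7069 0.0000 0.0000
54.8563 42.6113 28.7574 13.9782 3.3654 0.0000 0.0000 0.0000
60.4347 48.9227 35.8981 21.1621 6.6355 0.0000 0.0000 0.0000 0.0000
65.6792 54.8563 42.6113 28.7574 13.0833 0.0000 0.0000 0.0000 0.0000 0.0000

Δt=0.15656  u=1.06367  d=0.94014  q=0.49091  discount=0.99625
step 9 (expiry): payoffs max(K−S,0) = 65.6792 54.8563 42.6113 28.7574 13.0833 0.0000 0.0000 0.0000 0.0000 0.0000
step 8: (k=8,j=0): S=87.6153, K−S=60.4347, hold=60.1397 ⇒ V=60.4347 exercise | (k=8,j=1): S=99.1273, K−S=48.9227, hold=48.6619 ⇒ V=48.9227 exercise | (k=8,j=2): S=112.1519, K−S=35.8981, hold=35.6760 ⇒ V=35.8981 exercise | (k=8,j=3): S=126.8879, K−S=21.1621, hold=20.9838 ⇒ V=21.1621 exercise | (k=8,j=4): S=143.5600, K−S=4.4900, hold=6.6355 ⇒ V=6.6355 continue | (k=8,j=5): S=162.4227, K−S=0.0000, hold=0.0000 ⇒ V=0.0000 continue | (k=8,j=6): S=183.7639, K−S=0.0000, hold=0.0000 ⇒ V=0.0000 continue | (k=8,j=7): S=207.9091, K−S=0.0000, hold=0.0000 ⇒ V=0.0000 continue | (k=8,j=8): S=235.2269, K−S=0.0000, hold=0.0000 ⇒ V=0.0000 continue  boundary S*=126.8879
step 7: (k=7,j=0): S=93.1937, K−S=54.8563, hold=54.5779 ⇒ V=54.8563 exercise | (k=7,j=1): S=105.4387, K−S=42.6113, hold=42.3692 ⇒ V=42.6113 exercise | (k=7,j=2): S=119.2926, K−S=28.7574, hold=28.5565 ⇒ V=28.7574 exercise | (k=7,j=3): S=134.9667, K−S=13.0833, hold=13.9782 ⇒ V=13.9782 continue | (k=7,j=4): S=152.7004, K−S=0.0000, hold=3.3654 ⇒ V=3.3654 continue | (k=7,j=5): S=172.7641, K−S=0.0000, hold=0.0000 ⇒ V=0.0000 continue | (k=7,j=6): S=195.4640, K−S=0.0000, hold=0.0000 ⇒ V=0.0000 continue | (k=7,j=7): S=221.1466, K−S=0.0000, hold=0.0000 ⇒ V=0.0000 continue  boundary S*=119.2926
step 6: (k=6,j=0): S=99.1273, K−S=48.9227, hold=48.6619 ⇒ V=48.9227 exercise | (k=6,j=1): S=112.1519, K−S=35.8981, hold=35.6760 ⇒ V=35.8981 exercise | (k=6,j=2): S=126.8879, K−S=21.1621, hold=21.4215 ⇒ V=21.4215 continue | (k=6,j=3): S=143.5600, K−S=4.4900, hold=8.7354 ⇒ V=8.7354 continue | (k=6,j=4): S=162.4227, K−S=0.0000, hold=1.7069 ⇒ V=1.7069 continue | (k=6,j=5): S=183.7639, K−S=0.0000, hold=0.0000 ⇒ V=0.0000 continue | (k=6,j=6): S=207.9091, K−S=0.0000, hold=0.0000 ⇒ V=0.0000 continue  boundary S*=112.1519
step 5: (k=5,j=0): S=105.4387, K−S=42.6113, hold=42.3692 ⇒ V=42.6113 exercise | (k=5,j=1): S=119.2926, K−S=28.7574, hold=28.6834 ⇒ V=28.7574 exercise | (k=5,j=2): S=134.9667, K−S=13.0833, hold=15.1367 ⇒ V=15.1367 continue | (k=5,j=3): S=152.7004, K−S=0.0000, hold=5.2652 ⇒ V=5.2652 continue | (k=5,j=4): S=172.7641, K−S=0.0000, hold=0.8657 ⇒ V=0.8657 continue | (k=5,j=5): S=195.4640, K−S=0.0000, hold=0.0000 ⇒ V=0.0000 continue  boundary S*=119.2926
step 4: (k=4,j=0): S=112.1519, K−S=35.8981, hold=35.6760 ⇒ V=35.8981 exercise | (k=4,j=1): S=126.8879, K−S=21.1621, hold=21.9881 ⇒ V=21.9881 continue | (k=4,j=2): S=143.5600, K−S=4.4900, hold=10.2520 ⇒ V=10.2520 continue | (k=4,j=3): S=162.4227, K−S=0.0000, hold=3.0937 ⇒ V=3.0937 continue | (k=4,j=4): S=183.7639, K−S=0.0000, hold=0.4391 ⇒ V=0.4391 continue  boundary S*=112.1519
step 3: (k=3,j=0): S=119.2926, K−S=28.7574, hold=28.9605 ⇒ V=28.9605 continue | (k=3,j=1): S=134.9667, K−S=13.0833, hold=16.1659 ⇒ V=16.1659 continue | (k=3,j=2): S=152.7004, K−S=0.0000, hold=6.7127 ⇒ V=6.7127 continue | (k=3,j=3): S=172.7641, K−S=0.0000, hold=1.7838 ⇒ V=1.7838 continue  boundary S*=-
step 2: (k=2,j=0): S=126.8879, K−S=21.1621, hold=22.5944 ⇒ V=22.5944 continue | (k=2,j=1): S=143.5600, K−S=4.4900, hold=11.4819 ⇒ V=11.4819 continue | (k=2,j=2): S=162.4227, K−S=0.0000, hold=4.2769 ⇒ V=4.2769 continue  boundary S*=-
step 1: (k=1,j=0): S=134.9667, K−S=13.0833, hold=17.0749 ⇒ V=17.0749 continue | (k=1,j=1): S=152.7004, K−S=0.0000, hold=7.9151 ⇒ V=7.9151 continue  boundary S*=-
step 0: (k=0,j=0): S=143.5600, K−S=4.4900, hold=12.5310 ⇒ V=12.5310 continue  boundary S*=-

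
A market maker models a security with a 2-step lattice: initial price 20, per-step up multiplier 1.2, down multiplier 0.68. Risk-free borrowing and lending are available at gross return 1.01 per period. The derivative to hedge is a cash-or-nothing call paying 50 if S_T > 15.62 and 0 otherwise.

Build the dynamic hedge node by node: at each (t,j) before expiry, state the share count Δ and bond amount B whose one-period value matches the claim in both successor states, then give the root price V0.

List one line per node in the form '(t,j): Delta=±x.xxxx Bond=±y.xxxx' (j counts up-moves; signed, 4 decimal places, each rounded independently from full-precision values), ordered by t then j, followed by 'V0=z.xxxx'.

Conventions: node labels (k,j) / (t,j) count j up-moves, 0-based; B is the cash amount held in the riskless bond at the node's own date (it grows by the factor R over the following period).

(0,0): Delta=1.7393 Bond=7.6858
(1,0): Delta=7.0701 Bond=-64.7372
(1,1): Delta=0.0000 Bond=49.5050
V0=42.4710

No-arbitrage ⇒ martingale measure with p* = (R−d)/(u−d) = 0.6346.
Expiry values: V(2,0)=0.0000, V(2,1)=50.0000, V(2,2)=50.0000
  t=1,j=0: stock 13.6000 → up 16.3200 (V=50.0000), down 9.2480 (V=0.0000). Price 31.4166; hedge Δ=7.0701, bond B=-64.7372.
  t=1,j=1: stock 24.0000 → up 28.8000 (V=50.0000), down 16.3200 (V=50.0000). Price 49.5050; hedge Δ=0.0000, bond B=49.5050.
  t=0,j=0: stock 20.0000 → up 24.0000 (V=49.5050), down 13.6000 (V=31.4166). Price 42.4710; hedge Δ=1.7393, bond B=7.6858.
Verification: the root portfolio costs Δ(0,0)·S0 + B(0,0) = 42.4710, matching V0.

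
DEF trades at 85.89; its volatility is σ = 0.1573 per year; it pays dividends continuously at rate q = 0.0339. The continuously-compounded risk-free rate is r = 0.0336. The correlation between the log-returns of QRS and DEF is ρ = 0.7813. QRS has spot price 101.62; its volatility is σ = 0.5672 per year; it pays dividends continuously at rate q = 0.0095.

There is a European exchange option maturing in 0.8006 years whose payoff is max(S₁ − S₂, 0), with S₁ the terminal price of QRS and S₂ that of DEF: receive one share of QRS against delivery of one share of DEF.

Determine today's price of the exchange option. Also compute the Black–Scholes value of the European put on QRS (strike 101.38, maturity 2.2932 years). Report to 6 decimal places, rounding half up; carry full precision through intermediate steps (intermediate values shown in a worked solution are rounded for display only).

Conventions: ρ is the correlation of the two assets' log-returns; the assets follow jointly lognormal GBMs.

σ_eff = √(σ₁² + σ₂² − 2ρσ₁σ₂) = √(0.5672² + 0.1573² − 2·0.7813·0.5672·0.1573) = 0.455020
d₁ = (ln(S₁/S₂) + (q₂ − q₁ + σ_eff²/2)T) / (σ_eff√T) = (ln(101.62/85.89) + (0.0339 − 0.0095 + 0.103522)·0.8006) / 0.407135 = 0.664613
d₂ = d₁ − σ_eff√T = 0.664613 − 0.407135 = 0.257478
N(d₁) = 0.746851,  N(d₂) = 0.601595
V = S₁·e^{−q₁T}·N(d₁) − S₂·e^{−q₂T}·N(d₂) = 75.319944 − 50.287495 = 25.032448
[vanilla: QRS put K=101.38]
σ√T = 0.5672·√2.2932 = 0.858929
d₁ = (ln(S/K) + (r−q+σ²/2)T) / (σ√T) = (ln(101.62/101.38) + (0.0336−0.0095+0.5672²/2)·2.2932) / 0.858929 = (0.002365 + 0.424146) / 0.858929 = 0.496560
d₂ = d₁ − σ√T = 0.496560 − 0.858929 = -0.362368
e^{−rT} = 0.925842
e^{−qT} = 0.978450
N(−d₁) = 0.309750,  N(−d₂) = 0.641462
price = K·e^{−rT}·N(−d₂) − S·e^{−qT}·N(−d₁) = 60.208795 − 30.798431 = 29.410364

exchange price = 25.032448
price(QRS put K=101.38) = 29.410364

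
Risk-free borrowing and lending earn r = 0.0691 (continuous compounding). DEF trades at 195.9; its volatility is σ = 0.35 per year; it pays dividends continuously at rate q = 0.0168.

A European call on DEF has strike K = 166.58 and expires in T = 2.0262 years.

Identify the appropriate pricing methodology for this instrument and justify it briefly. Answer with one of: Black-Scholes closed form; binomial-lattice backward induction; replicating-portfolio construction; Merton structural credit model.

Key observation: with DEF following a GBM at constant σ and r, the European call struck at 166.58 prices in closed form — nothing here needs a stepwise model or a balance sheet.

framework: Black-Scholes closed form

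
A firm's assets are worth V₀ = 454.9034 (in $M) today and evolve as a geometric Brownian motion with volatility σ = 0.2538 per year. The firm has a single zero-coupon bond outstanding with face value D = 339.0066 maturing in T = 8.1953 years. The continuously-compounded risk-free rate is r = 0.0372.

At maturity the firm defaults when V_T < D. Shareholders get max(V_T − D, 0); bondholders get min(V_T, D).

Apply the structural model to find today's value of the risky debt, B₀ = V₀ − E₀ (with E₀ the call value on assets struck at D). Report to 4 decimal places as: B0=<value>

B0=222.8006

With assets at 454.9034 and a single debt payment of 339.0066 at 8.1953 years:
d₁ = [ln(V₀/D) + (r + σ²/2)T] / (σ√T)
   = [ln(454.9034/339.0066) + (0.0372 + 0.5·0.2538²)·8.1953] / (0.2538·√8.1953)
   = [0.294066 + 0.568813] / 0.726564 = 1.187615
d₂ = d₁ − σ√T = 1.187615 − 0.726564 = 0.461051
N(d₁) = 0.882507,  N(d₂) = 0.677619,  e^(−rT) = 0.737223
E₀ = V₀·N(d₁) − D·e^(−rT)·N(d₂)
   = 454.9034·0.882507 − 339.0066·0.737223·0.677619 = 232.102826
B₀ = V₀ − E₀ = 454.9034 − 232.102826 = 222.800574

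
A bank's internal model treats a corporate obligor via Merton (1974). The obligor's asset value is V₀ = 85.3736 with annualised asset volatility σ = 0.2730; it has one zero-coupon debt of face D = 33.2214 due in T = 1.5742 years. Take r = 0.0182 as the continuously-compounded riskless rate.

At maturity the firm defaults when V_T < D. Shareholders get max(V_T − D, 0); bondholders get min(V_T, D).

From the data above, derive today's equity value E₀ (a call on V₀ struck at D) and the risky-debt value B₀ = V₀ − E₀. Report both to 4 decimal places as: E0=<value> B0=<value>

Apply the equity-as-call identities (strike 33.2214, horizon 1.5742 years):
d₁ = [ln(V₀/D) + (r + σ²/2)T] / (σ√T)
   = [ln(85.3736/33.2214) + (0.0182 + 0.5·0.2730²)·1.5742] / (0.2730·√1.5742)
   = [0.943843 + 0.087312] / 0.342525 = 3.010449
d₂ = d₁ − σ√T = 3.010449 − 0.342525 = 2.667924
N(d₁) = 0.998696,  N(d₂) = 0.996184,  e^(−rT) = 0.971756
E₀ = V₀·N(d₁) − D·e^(−rT)·N(d₂)
   = 85.3736·0.998696 − 33.2214·0.971756·0.996184 = 53.102343
B₀ = V₀ − E₀ = 85.3736 − 53.102343 = 32.271257

E0=53.1023 B0=32.2713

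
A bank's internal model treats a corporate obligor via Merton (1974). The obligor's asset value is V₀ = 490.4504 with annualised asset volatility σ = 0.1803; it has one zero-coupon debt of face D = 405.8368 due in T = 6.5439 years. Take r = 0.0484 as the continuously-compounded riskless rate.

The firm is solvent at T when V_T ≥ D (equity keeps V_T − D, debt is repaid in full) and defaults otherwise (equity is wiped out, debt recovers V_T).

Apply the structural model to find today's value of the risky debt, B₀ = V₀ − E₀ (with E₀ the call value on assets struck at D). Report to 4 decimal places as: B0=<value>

B0=283.7568

Apply the equity-as-call identities (strike 405.8368, horizon 6.5439 years):
d₁ = [ln(V₀/D) + (r + σ²/2)T] / (σ√T)
   = [ln(490.4504/405.8368) + (0.0484 + 0.5·0.1803²)·6.5439] / (0.1803·√6.5439)
   = [0.189373 + 0.423090] / 0.461226 = 1.327901
d₂ = d₁ − σ√T = 1.327901 − 0.461226 = 0.866674
N(d₁) = 0.907895,  N(d₂) = 0.806940,  e^(−rT) = 0.728531
E₀ = V₀·N(d₁) − D·e^(−rT)·N(d₂)
   = 490.4504·0.907895 − 405.8368·0.728531·0.806940 = 206.693559
B₀ = V₀ − E₀ = 490.4504 − 206.693559 = 283.756841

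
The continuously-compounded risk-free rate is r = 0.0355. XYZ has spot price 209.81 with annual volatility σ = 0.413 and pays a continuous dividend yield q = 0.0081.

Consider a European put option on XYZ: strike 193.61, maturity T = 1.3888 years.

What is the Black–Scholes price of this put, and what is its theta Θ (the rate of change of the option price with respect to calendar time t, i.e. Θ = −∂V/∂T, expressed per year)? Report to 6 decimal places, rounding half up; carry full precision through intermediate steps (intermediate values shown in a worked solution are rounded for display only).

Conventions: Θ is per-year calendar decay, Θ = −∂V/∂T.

price = 27.163954
Θ = -10.138253

σ√T = 0.413·√1.3888 = 0.486710
d₁ = (ln(S/K) + (r−q+σ²/2)T) / (σ√T) = (ln(209.81/193.61) + (0.0355−0.0081+0.413²/2)·1.3888) / 0.486710 = (0.080357 + 0.156496) / 0.486710 = 0.486641
d₂ = d₁ − σ√T = 0.486641 − 0.486710 = -0.000069
e^{−rT} = 0.951893
e^{−qT} = 0.988814
N(−d₁) = 0.313256,  N(−d₂) = 0.500027
Put price V = K·e^{−rT}·N(−d₂) − S·e^{−qT}·N(−d₁) = 92.153079 − 64.989125 = 27.163954
φ(d₁) = (1/√(2π))·e^{−d₁²/2} = 0.354393
Θ = −S·e^{−qT}·φ(d₁)·σ/(2√T) − q·S·e^{−qT}·N(−d₁) + r·K·e^{−rT}·N(−d₂) = −12.883275 − 0.526412 + 3.271434 = -10.138253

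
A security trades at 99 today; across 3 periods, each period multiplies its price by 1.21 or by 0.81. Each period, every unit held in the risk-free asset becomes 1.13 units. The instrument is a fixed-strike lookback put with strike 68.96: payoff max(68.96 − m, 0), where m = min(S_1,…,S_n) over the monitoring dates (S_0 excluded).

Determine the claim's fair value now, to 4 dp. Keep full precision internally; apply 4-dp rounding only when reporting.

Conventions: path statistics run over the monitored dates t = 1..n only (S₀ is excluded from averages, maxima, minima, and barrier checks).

price = 0.1795

Set p* = 0.8000 (from d < R < u); the path-dependent value is the discounted p*-expectation over all price paths.
Enumerate all 2^3 = 8 price paths (U = up ×1.21, D = down ×0.81); each path with k up-moves has probability p*^k·(1−p*)^(3−k).
DDD: m=52.6127, payoff=16.3473, prob=0.008000
UDD: m=78.5942, payoff=0.0000, prob=0.032000
DUD: m=78.5942, payoff=0.0000, prob=0.032000
UUD: m=117.4062, payoff=0.0000, prob=0.128000
DDU: m=64.9539, payoff=4.0061, prob=0.032000
UDU: m=97.0299, payoff=0.0000, prob=0.128000
DUU: m=80.1900, payoff=0.0000, prob=0.128000
UUU: m=119.7900, payoff=0.0000, prob=0.512000
Price = Σ prob·payoff / R^3 = 0.258974 / 1.442897 = 0.1795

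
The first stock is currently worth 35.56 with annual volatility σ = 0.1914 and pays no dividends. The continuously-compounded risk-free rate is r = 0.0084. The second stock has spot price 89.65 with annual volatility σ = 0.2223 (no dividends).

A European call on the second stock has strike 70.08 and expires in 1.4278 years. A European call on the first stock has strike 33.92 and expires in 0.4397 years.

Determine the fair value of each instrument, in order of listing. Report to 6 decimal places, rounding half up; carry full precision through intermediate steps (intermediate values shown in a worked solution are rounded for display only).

price(the second stock call K=70.08) = 22.232946
price(the first stock call K=33.92) = 2.776236

[the second stock call K=70.08]
σ√T = 0.2223·√1.4278 = 0.265628
d₁ = (ln(S/K) + (r+σ²/2)T) / (σ√T) = (ln(89.65/70.08) + (0.0084+0.2223²/2)·1.4278) / 0.265628 = (0.246276 + 0.047273) / 0.265628 = 1.105112
d₂ = d₁ − σ√T = 1.105112 − 0.265628 = 0.839485
e^{−rT} = 0.988078
N(d₁) = 0.865445,  N(d₂) = 0.799401
price = S·N(d₁) − K·e^{−rT}·N(d₂) = 77.587101 − 55.354155 = 22.232946
[the first stock call K=33.92]
σ√T = 0.1914·√0.4397 = 0.126917
d₁ = (ln(S/K) + (r+σ²/2)T) / (σ√T) = (ln(35.56/33.92) + (0.0084+0.1914²/2)·0.4397) / 0.126917 = (0.047217 + 0.011747) / 0.126917 = 0.464587
d₂ = d₁ − σ√T = 0.464587 − 0.126917 = 0.337670
e^{−rT} = 0.996313
N(d₁) = 0.678886,  N(d₂) = 0.632194
price = S·N(d₁) − K·e^{−rT}·N(d₂) = 24.141201 − 21.364966 = 2.776236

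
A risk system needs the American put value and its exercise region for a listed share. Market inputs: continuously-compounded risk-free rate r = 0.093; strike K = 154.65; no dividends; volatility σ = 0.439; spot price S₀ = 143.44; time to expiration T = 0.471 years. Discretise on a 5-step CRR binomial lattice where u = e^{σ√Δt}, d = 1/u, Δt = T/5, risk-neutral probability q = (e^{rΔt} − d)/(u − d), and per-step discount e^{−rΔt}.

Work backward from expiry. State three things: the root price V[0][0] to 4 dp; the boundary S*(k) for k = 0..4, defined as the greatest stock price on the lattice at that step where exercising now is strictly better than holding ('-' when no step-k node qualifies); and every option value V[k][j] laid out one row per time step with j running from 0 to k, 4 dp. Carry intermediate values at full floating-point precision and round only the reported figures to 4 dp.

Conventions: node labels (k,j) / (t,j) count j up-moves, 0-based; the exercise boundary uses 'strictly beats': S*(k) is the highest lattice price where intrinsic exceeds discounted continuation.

price = 20.9816
boundary = - - 109.5566 95.7464 109.5566
tree:
20.9816
31.4359 10.8520
45.0934 18.2737 3.5896
58.9036 29.5939 7.2268 0.0000
70.9729 45.0934 14.5493 0.0000 0.0000
81.5209 58.9036 29.2913 0.0000 0.0000 0.0000

params: Δt=0.09420 u=1.14424 d=0.87394 q=0.49892 e^(-rΔt)=0.99128
t_5 payoffs: 81.5209 58.9036 29.2913 0.0000 0.0000 0.0000
t_4: node(4,0) S=83.6771 payoff=70.9729 vs cont=69.6240 → 70.9729 [stop]  node(4,1) S=109.5566 payoff=45.0934 vs cont=43.7445 → 45.0934 [stop]  node(4,2) S=143.4400 payoff=11.2100 vs cont=14.5493 → 14.5493 [wait]  node(4,3) S=187.8029 payoff=0.0000 vs cont=0.0000 → 0.0000 [wait]  node(4,4) S=245.8862 payoff=0.0000 vs cont=0.0000 → 0.0000 [wait]  ⇒ S*(4)=109.5566
t_3: node(3,0) S=95.7464 payoff=58.9036 vs cont=57.5547 → 58.9036 [stop]  node(3,1) S=125.3587 payoff=29.2913 vs cont=29.5939 → 29.5939 [wait]  node(3,2) S=164.1293 payoff=0.0000 vs cont=7.2268 → 7.2268 [wait]  node(3,3) S=214.8910 payoff=0.0000 vs cont=0.0000 → 0.0000 [wait]  ⇒ S*(3)=95.7464
t_2: node(2,0) S=109.5566 payoff=45.0934 vs cont=43.8942 → 45.0934 [stop]  node(2,1) S=143.4400 payoff=11.2100 vs cont=18.2737 → 18.2737 [wait]  node(2,2) S=187.8029 payoff=0.0000 vs cont=3.5896 → 3.5896 [wait]  ⇒ S*(2)=109.5566
t_1: node(1,0) S=125.3587 payoff=29.2913 vs cont=31.4359 → 31.4359 [wait]  node(1,1) S=164.1293 payoff=0.0000 vs cont=10.8520 → 10.8520 [wait]  ⇒ S*(1)=-
t_0: node(0,0) S=143.4400 payoff=11.2100 vs cont=20.9816 → 20.9816 [wait]  ⇒ S*(0)=-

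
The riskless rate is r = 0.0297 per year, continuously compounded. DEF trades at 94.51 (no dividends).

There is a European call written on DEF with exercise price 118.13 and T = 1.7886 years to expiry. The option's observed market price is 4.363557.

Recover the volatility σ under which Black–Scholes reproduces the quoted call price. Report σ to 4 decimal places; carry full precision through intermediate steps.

At σ = 0.2001 the Black–Scholes value reproduces the quote:
σ√T = 0.2001·√1.7886 = 0.267611
d₁ = (ln(S/K) + (r+σ²/2)T) / (σ√T) = (ln(94.51/118.13) + (0.0297+0.2001²/2)·1.7886) / 0.267611 = (-0.223080 + 0.088929) / 0.267611 = -0.501291
d₂ = d₁ − σ√T = -0.501291 − 0.267611 = -0.768902
e^{−rT} = 0.948265
N(d₁) = 0.308083,  N(d₂) = 0.220976
V = S·N(d₁) − K·e^{−rT}·N(d₂) = 29.116946 − 24.753388 = 4.363557 (the observed quote) — the price is monotone increasing in volatility, hence this σ is the only solution

sigma = 0.2001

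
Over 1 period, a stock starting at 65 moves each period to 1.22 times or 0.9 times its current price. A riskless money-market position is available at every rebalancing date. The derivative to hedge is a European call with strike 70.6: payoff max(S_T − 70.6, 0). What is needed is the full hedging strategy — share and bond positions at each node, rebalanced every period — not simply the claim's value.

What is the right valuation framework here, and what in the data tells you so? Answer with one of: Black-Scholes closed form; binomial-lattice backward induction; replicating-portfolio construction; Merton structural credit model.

Key observation: the deliverable is the dynamic trading strategy on the 1-step tree (spot 65, moves 1.22 and 0.9), so the valuation must go through the node-by-node replicating-portfolio solve.

framework: replicating-portfolio construction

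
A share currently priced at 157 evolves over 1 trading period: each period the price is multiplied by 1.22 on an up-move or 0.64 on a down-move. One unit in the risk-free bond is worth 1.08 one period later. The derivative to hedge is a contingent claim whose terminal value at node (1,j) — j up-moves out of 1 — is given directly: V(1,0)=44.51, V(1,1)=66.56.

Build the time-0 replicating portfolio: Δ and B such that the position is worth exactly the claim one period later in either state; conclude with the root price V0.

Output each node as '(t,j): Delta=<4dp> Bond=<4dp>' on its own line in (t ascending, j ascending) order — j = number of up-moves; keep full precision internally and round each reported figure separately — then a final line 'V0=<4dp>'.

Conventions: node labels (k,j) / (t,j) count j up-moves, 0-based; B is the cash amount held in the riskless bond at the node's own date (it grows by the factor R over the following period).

Arbitrage-free pricing uses the up-move probability p* = (R−d)/(u−d) = 0.7586, discounting each step at R = 1.08.
Payoffs at expiry: V(1,0)=44.5100, V(1,1)=66.5600
Node (0,0) S=157.0000: V=(p*·66.5600+(1−p*)·44.5100)/1.08=56.7015; Δ=(66.5600−44.5100)/(191.5400−100.4800)=0.2421; B=V−Δ·S=18.6842
As a check, the time-0 holding Δ(0,0)·S0 + B(0,0) comes to 56.7015 — exactly V0.

(0,0): Delta=0.2421 Bond=18.6842
V0=56.7015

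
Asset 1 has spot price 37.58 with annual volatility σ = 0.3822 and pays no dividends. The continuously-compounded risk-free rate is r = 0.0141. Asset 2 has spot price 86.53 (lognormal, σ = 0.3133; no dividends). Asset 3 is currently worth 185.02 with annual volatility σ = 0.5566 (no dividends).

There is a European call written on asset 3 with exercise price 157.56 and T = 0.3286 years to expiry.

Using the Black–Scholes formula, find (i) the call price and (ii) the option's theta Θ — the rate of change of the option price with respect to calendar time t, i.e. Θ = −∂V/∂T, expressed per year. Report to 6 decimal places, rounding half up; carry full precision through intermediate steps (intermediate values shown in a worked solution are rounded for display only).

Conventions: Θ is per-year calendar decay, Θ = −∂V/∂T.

price = 38.570840
Θ = -29.900030

σ√T = 0.5566·√0.3286 = 0.319063
d₁ = (ln(S/K) + (r+σ²/2)T) / (σ√T) = (ln(185.02/157.56) + (0.0141+0.5566²/2)·0.3286) / 0.319063 = (0.160658 + 0.055534) / 0.319063 = 0.677582
d₂ = d₁ − σ√T = 0.677582 − 0.319063 = 0.358518
e^{−rT} = 0.995377
N(d₁) = 0.750982,  N(d₂) = 0.640022
Call price V = S·N(d₁) − K·e^{−rT}·N(d₂) = 138.946612 − 100.375772 = 38.570840
φ(d₁) = (1/√(2π))·e^{−d₁²/2} = 0.317113
Θ = −S·φ(d₁)·σ/(2√T) − r·K·e^{−rT}·N(d₂) = −28.484732 − 1.415298 = -29.900030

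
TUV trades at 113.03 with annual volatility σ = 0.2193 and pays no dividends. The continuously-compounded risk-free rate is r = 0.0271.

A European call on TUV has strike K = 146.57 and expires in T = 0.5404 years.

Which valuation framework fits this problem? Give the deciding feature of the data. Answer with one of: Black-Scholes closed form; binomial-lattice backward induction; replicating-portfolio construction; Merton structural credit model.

Key observation: a European-exercise option on TUV struck at 146.57 — a GBM underlying with constant parameters — admits an analytic price: the data contain no early exercise, no discrete tree, no debt structure.

framework: Black-Scholes closed form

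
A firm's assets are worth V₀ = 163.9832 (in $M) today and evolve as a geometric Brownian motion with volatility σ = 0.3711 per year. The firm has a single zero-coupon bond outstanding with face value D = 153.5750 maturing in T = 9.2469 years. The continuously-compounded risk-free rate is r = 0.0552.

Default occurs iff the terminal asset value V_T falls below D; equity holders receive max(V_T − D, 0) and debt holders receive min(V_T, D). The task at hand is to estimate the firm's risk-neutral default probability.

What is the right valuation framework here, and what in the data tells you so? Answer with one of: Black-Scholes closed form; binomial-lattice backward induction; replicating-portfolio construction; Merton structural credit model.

Key observation: assets follow a GBM and default happens iff V_T < 153.5750; valuing claims on that split (equity as a call, risky debt as the residual) is the structural model's definition.

framework: Merton structural credit model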